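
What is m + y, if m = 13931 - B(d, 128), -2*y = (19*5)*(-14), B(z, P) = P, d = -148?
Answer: 14468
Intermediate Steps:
y = 665 (y = -19*5*(-14)/2 = -95*(-14)/2 = -½*(-1330) = 665)
m = 13803 (m = 13931 - 1*128 = 13931 - 128 = 13803)
m + y = 13803 + 665 = 14468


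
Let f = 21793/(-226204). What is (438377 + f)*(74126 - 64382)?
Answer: 241560115804140/56551 ≈ 4.2715e+9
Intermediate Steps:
f = -21793/226204 (f = 21793*(-1/226204) = -21793/226204 ≈ -0.096342)
(438377 + f)*(74126 - 64382) = (438377 - 21793/226204)*(74126 - 64382) = (99162609115/226204)*9744 = 241560115804140/56551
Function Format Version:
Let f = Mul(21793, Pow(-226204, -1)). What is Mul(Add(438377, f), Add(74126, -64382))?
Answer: Rational(241560115804140, 56551) ≈ 4.2715e+9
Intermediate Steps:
f = Rational(-21793, 226204) (f = Mul(21793, Rational(-1, 226204)) = Rational(-21793, 226204) ≈ -0.096342)
Mul(Add(438377, f), Add(74126, -64382)) = Mul(Add(438377, Rational(-21793, 226204)), Add(74126, -64382)) = Mul(Rational(99162609115, 226204), 9744) = Rational(241560115804140, 56551)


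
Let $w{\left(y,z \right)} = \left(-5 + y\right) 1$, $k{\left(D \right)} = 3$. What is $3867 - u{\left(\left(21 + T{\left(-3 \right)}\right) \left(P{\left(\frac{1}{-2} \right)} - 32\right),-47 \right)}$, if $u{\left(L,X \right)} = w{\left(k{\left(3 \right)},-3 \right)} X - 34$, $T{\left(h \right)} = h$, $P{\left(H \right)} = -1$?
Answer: $3807$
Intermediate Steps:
$w{\left(y,z \right)} = -5 + y$
$u{\left(L,X \right)} = -34 - 2 X$ ($u{\left(L,X \right)} = \left(-5 + 3\right) X - 34 = - 2 X - 34 = -34 - 2 X$)
$3867 - u{\left(\left(21 + T{\left(-3 \right)}\right) \left(P{\left(\frac{1}{-2} \right)} - 32\right),-47 \right)} = 3867 - \left(-34 - -94\right) = 3867 - \left(-34 + 94\right) = 3867 - 60 = 3807$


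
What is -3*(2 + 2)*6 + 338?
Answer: 266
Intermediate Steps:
-3*(2 + 2)*6 + 338 = -3*4*6 + 338 = -12*6 + 338 = -72 + 338 = 266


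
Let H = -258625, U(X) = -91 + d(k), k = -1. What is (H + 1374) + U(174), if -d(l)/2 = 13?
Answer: -257368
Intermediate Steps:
d(l) = -26 (d(l) = -2*13 = -26)
U(X) = -117 (U(X) = -91 - 26 = -117)
(H + 1374) + U(174) = (-258625 + 1374) - 117 = -257251 - 117 = -257368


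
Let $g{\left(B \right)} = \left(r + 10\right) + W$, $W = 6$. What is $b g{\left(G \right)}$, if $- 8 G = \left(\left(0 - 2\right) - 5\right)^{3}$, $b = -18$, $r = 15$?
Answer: $-558$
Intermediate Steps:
$G = \frac{343}{8}$ ($G = - \frac{\left(\left(0 - 2\right) - 5\right)^{3}}{8} = - \frac{\left(-2 - 5\right)^{3}}{8} = - \frac{\left(-7\right)^{3}}{8} = \left(- \frac{1}{8}\right) \left(-343\right) = \frac{343}{8} \approx 42.875$)
$g{\left(B \right)} = 31$ ($g{\left(B \right)} = \left(15 + 10\right) + 6 = 25 + 6 = 31$)
$b g{\left(G \right)} = \left(-18\right) 31 = -558$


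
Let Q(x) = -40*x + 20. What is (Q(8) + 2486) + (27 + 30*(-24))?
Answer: 1493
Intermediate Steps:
Q(x) = 20 - 40*x
(Q(8) + 2486) + (27 + 30*(-24)) = ((20 - 40*8) + 2486) + (27 + 30*(-24)) = ((20 - 320) + 2486) + (27 - 720) = (-300 + 2486) - 693 = 2186 - 693 = 1493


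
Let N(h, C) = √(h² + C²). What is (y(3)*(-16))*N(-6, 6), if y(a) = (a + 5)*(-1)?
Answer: 768*√2 ≈ 1086.1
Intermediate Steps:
N(h, C) = √(C² + h²)
y(a) = -5 - a (y(a) = (5 + a)*(-1) = -5 - a)
(y(3)*(-16))*N(-6, 6) = ((-5 - 1*3)*(-16))*√(6² + (-6)²) = ((-5 - 3)*(-16))*√(36 + 36) = (-8*(-16))*√72 = 128*(6*√2) = 768*√2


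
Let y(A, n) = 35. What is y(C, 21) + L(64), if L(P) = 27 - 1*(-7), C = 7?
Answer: 69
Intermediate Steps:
L(P) = 34 (L(P) = 27 + 7 = 34)
y(C, 21) + L(64) = 35 + 34 = 69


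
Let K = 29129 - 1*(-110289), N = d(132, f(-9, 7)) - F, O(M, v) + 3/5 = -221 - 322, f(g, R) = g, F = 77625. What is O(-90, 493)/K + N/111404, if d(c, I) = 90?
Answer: -27175834611/38829307180 ≈ -0.69988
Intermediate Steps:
O(M, v) = -2718/5 (O(M, v) = -3/5 + (-221 - 322) = -3/5 - 543 = -2718/5)
N = -77535 (N = 90 - 1*77625 = 90 - 77625 = -77535)
K = 139418 (K = 29129 + 110289 = 139418)
O(-90, 493)/K + N/111404 = -2718/5/139418 - 77535/111404 = -2718/5*1/139418 - 77535*1/111404 = -1359/348545 - 77535/111404 = -27175834611/38829307180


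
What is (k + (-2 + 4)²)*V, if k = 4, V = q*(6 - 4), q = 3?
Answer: 48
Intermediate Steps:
V = 6 (V = 3*(6 - 4) = 3*2 = 6)
(k + (-2 + 4)²)*V = (4 + (-2 + 4)²)*6 = (4 + 2²)*6 = (4 + 4)*6 = 8*6 = 48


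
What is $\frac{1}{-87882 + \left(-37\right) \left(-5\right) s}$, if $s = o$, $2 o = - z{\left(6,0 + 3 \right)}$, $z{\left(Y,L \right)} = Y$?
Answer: $- \frac{1}{88437} \approx -1.1307 \cdot 10^{-5}$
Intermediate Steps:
$o = -3$ ($o = \frac{\left(-1\right) 6}{2} = \frac{1}{2} \left(-6\right) = -3$)
$s = -3$
$\frac{1}{-87882 + \left(-37\right) \left(-5\right) s} = \frac{1}{-87882 + \left(-37\right) \left(-5\right) \left(-3\right)} = \frac{1}{-87882 + 185 \left(-3\right)} = \frac{1}{-87882 - 555} = \frac{1}{-88437} = - \frac{1}{88437}$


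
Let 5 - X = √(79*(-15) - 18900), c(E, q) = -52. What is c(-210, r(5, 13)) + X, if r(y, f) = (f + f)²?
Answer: -47 - I*√20085 ≈ -47.0 - 141.72*I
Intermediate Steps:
r(y, f) = 4*f² (r(y, f) = (2*f)² = 4*f²)
X = 5 - I*√20085 (X = 5 - √(79*(-15) - 18900) = 5 - √(-1185 - 18900) = 5 - √(-20085) = 5 - I*√20085 ≈ 5.0 - 141.72*I)
c(-210, r(5, 13)) + X = -52 + (5 - I*√20085) = -47 - I*√20085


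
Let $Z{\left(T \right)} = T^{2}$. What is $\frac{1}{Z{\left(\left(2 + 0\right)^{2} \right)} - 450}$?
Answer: $- \frac{1}{434} \approx -0.0023041$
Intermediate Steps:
$\frac{1}{Z{\left(\left(2 + 0\right)^{2} \right)} - 450} = \frac{1}{\left(\left(2 + 0\right)^{2}\right)^{2} - 450} = \frac{1}{\left(2^{2}\right)^{2} - 450} = \frac{1}{4^{2} - 450} = \frac{1}{16 - 450} = \frac{1}{-434} = - \frac{1}{434}$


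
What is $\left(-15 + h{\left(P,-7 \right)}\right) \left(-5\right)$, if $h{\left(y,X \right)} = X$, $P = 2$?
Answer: $110$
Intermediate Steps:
$\left(-15 + h{\left(P,-7 \right)}\right) \left(-5\right) = \left(-15 - 7\right) \left(-5\right) = \left(-22\right) \left(-5\right) = 110$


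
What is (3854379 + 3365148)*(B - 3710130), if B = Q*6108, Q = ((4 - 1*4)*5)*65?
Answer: -26785383708510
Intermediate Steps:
Q = 0 (Q = ((4 - 4)*5)*65 = (0*5)*65 = 0*65 = 0)
B = 0 (B = 0*6108 = 0)
(3854379 + 3365148)*(B - 3710130) = (3854379 + 3365148)*(0 - 3710130) = 7219527*(-3710130) = -26785383708510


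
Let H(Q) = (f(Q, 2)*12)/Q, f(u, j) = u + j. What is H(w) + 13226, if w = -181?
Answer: 2396054/181 ≈ 13238.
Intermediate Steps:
f(u, j) = j + u
H(Q) = (24 + 12*Q)/Q (H(Q) = ((2 + Q)*12)/Q = (24 + 12*Q)/Q)
H(w) + 13226 = (12 + 24/(-181)) + 13226 = (12 + 24*(-1/181)) + 13226 = (12 - 24/181) + 13226 = 2148/181 + 13226 = 2396054/181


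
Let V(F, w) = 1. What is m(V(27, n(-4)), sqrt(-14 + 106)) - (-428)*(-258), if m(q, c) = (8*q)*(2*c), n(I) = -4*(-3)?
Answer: -110424 + 32*sqrt(23) ≈ -1.1027e+5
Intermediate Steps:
n(I) = 12
m(q, c) = 16*c*q
m(V(27, n(-4)), sqrt(-14 + 106)) - (-428)*(-258) = 16*sqrt(-14 + 106)*1 - (-428)*(-258) = 16*sqrt(92)*1 - 1*110424 = 16*(2*sqrt(23))*1 - 110424 = 32*sqrt(23) - 110424 = -110424 + 32*sqrt(23)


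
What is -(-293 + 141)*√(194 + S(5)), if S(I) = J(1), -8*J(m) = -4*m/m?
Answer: 76*√778 ≈ 2119.8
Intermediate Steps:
J(m) = ½ (J(m) = -(-1)*m/m/2 = -(-1)/2 = -⅛*(-4) = ½)
S(I) = ½
-(-293 + 141)*√(194 + S(5)) = -(-293 + 141)*√(194 + ½) = -(-152)*√(389/2) = -(-152)*√778/2 = -(-76)*√778 = 76*√778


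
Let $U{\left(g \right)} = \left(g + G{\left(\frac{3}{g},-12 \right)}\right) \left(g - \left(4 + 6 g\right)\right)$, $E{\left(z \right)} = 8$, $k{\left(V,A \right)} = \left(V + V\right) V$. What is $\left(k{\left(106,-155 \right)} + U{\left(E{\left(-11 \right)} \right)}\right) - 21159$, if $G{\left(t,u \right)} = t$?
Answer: $\frac{1889}{2} \approx 944.5$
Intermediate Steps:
$k{\left(V,A \right)} = 2 V^{2}$ ($k{\left(V,A \right)} = 2 V V = 2 V^{2}$)
$U{\left(g \right)} = \left(-4 - 5 g\right) \left(g + \frac{3}{g}\right)$ ($U{\left(g \right)} = \left(g + \frac{3}{g}\right) \left(g - \left(4 + 6 g\right)\right) = \left(g + \frac{3}{g}\right) \left(-4 - 5 g\right) = \left(-4 - 5 g\right) \left(g + \frac{3}{g}\right)$)
$\left(k{\left(106,-155 \right)} + U{\left(E{\left(-11 \right)} \right)}\right) - 21159 = \left(2 \cdot 106^{2} - \left(47 + 320 + \frac{3}{2}\right)\right) - 21159 = \left(2 \cdot 11236 - \frac{737}{2}\right) - 21159 = \left(22472 - \frac{737}{2}\right) - 21159 = \frac{44207}{2} - 21159 = \frac{1889}{2}$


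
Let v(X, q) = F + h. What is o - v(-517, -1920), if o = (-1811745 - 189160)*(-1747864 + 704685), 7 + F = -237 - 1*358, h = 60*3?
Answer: 2087302077417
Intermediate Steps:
h = 180
F = -602 (F = -7 + (-237 - 1*358) = -7 + (-237 - 358) = -7 - 595 = -602)
v(X, q) = -422 (v(X, q) = -602 + 180 = -422)
o = 2087302076995 (o = -2000905*(-1043179) = 2087302076995)
o - v(-517, -1920) = 2087302076995 - 1*(-422) = 2087302076995 + 422 = 2087302077417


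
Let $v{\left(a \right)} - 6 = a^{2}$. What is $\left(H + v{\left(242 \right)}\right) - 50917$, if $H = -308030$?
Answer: $-300377$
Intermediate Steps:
$v{\left(a \right)} = 6 + a^{2}$
$\left(H + v{\left(242 \right)}\right) - 50917 = \left(-308030 + \left(6 + 242^{2}\right)\right) - 50917 = \left(-308030 + \left(6 + 58564\right)\right) - 50917 = \left(-308030 + 58570\right) - 50917 = -249460 - 50917 = -300377$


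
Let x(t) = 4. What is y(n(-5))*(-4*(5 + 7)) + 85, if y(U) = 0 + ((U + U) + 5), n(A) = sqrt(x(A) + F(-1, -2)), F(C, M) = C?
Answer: -155 - 96*sqrt(3) ≈ -321.28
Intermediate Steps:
n(A) = sqrt(3) (n(A) = sqrt(4 - 1) = sqrt(3))
y(U) = 5 + 2*U (y(U) = 0 + (2*U + 5) = 0 + (5 + 2*U) = 5 + 2*U)
y(n(-5))*(-4*(5 + 7)) + 85 = (5 + 2*sqrt(3))*(-4*(5 + 7)) + 85 = (5 + 2*sqrt(3))*(-4*12) + 85 = (5 + 2*sqrt(3))*(-48) + 85 = (-240 - 96*sqrt(3)) + 85 = -155 - 96*sqrt(3)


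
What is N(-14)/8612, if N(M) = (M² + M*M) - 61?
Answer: 331/8612 ≈ 0.038435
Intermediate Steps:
N(M) = -61 + 2*M² (N(M) = (M² + M²) - 61 = 2*M² - 61 = -61 + 2*M²)
N(-14)/8612 = (-61 + 2*(-14)²)/8612 = (-61 + 2*196)*(1/8612) = (-61 + 392)*(1/8612) = 331*(1/8612) = 331/8612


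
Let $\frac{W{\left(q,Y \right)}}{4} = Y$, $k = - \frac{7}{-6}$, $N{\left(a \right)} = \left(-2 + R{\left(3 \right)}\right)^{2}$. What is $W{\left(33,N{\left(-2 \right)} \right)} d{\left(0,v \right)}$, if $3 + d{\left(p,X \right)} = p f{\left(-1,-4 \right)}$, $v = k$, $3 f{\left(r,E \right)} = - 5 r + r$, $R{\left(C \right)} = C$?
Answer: $-12$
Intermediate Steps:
$N{\left(a \right)} = 1$ ($N{\left(a \right)} = \left(-2 + 3\right)^{2} = 1^{2} = 1$)
$k = \frac{7}{6}$ ($k = \left(-7\right) \left(- \frac{1}{6}\right) = \frac{7}{6} \approx 1.1667$)
$f{\left(r,E \right)} = - \frac{4 r}{3}$ ($f{\left(r,E \right)} = \frac{- 5 r + r}{3} = \frac{\left(-4\right) r}{3} = - \frac{4 r}{3}$)
$v = \frac{7}{6} \approx 1.1667$
$d{\left(p,X \right)} = -3 + \frac{4 p}{3}$ ($d{\left(p,X \right)} = -3 + p \left(\left(- \frac{4}{3}\right) \left(-1\right)\right) = -3 + p \frac{4}{3} = -3 + \frac{4 p}{3}$)
$W{\left(q,Y \right)} = 4 Y$
$W{\left(33,N{\left(-2 \right)} \right)} d{\left(0,v \right)} = 4 \cdot 1 \left(-3 + \frac{4}{3} \cdot 0\right) = 4 \left(-3 + 0\right) = 4 \left(-3\right) = -12$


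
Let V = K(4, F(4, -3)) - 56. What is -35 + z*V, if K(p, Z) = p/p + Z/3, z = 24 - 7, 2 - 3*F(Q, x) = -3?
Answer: -8645/9 ≈ -960.56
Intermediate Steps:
F(Q, x) = 5/3 (F(Q, x) = ⅔ - ⅓*(-3) = ⅔ + 1 = 5/3)
z = 17
K(p, Z) = 1 + Z/3 (K(p, Z) = 1 + Z*(⅓) = 1 + Z/3)
V = -490/9 (V = (1 + (⅓)*(5/3)) - 56 = (1 + 5/9) - 56 = 14/9 - 56 = -490/9 ≈ -54.444)
-35 + z*V = -35 + 17*(-490/9) = -35 - 8330/9 = -8645/9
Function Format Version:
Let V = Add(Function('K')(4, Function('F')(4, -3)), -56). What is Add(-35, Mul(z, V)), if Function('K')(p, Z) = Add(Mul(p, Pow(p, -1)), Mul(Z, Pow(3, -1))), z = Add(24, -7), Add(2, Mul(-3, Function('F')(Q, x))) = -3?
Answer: Rational(-8645, 9) ≈ -960.56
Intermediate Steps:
Function('F')(Q, x) = Rational(5, 3) (Function('F')(Q, x) = Add(Rational(2, 3), Mul(Rational(-1, 3), -3)) = Add(Rational(2, 3), 1) = Rational(5, 3))
z = 17
Function('K')(p, Z) = Add(1, Mul(Rational(1, 3), Z)) (Function('K')(p, Z) = Add(1, Mul(Z, Rational(1, 3))) = Add(1, Mul(Rational(1, 3), Z)))
V = Rational(-490, 9) (V = Add(Add(1, Mul(Rational(1, 3), Rational(5, 3))), -56) = Add(Add(1, Rational(5, 9)), -56) = Add(Rational(14, 9), -56) = Rational(-490, 9) ≈ -54.444)
Add(-35, Mul(z, V)) = Add(-35, Mul(17, Rational(-490, 9))) = Add(-35, Rational(-8330, 9)) = Rational(-8645, 9)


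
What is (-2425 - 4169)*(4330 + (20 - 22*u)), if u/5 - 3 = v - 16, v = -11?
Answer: -46092060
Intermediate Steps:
u = -120 (u = 15 + 5*(-11 - 16) = 15 + 5*(-27) = 15 - 135 = -120)
(-2425 - 4169)*(4330 + (20 - 22*u)) = (-2425 - 4169)*(4330 + (20 - 22*(-120))) = -6594*(4330 + (20 + 2640)) = -6594*(4330 + 2660) = -6594*6990 = -46092060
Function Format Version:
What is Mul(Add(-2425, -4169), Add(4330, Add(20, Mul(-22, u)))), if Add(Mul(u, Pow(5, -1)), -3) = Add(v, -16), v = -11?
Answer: -46092060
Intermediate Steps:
u = -120 (u = Add(15, Mul(5, Add(-11, -16))) = Add(15, Mul(5, -27)) = Add(15, -135) = -120)
Mul(Add(-2425, -4169), Add(4330, Add(20, Mul(-22, u)))) = Mul(Add(-2425, -4169), Add(4330, Add(20, Mul(-22, -120)))) = Mul(-6594, Add(4330, Add(20, 2640))) = Mul(-6594, Add(4330, 2660)) = Mul(-6594, 6990) = -46092060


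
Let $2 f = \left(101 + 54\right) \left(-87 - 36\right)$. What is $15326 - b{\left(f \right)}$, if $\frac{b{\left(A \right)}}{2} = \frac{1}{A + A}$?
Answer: $\frac{292190192}{19065} \approx 15326.0$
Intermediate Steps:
$f = - \frac{19065}{2}$ ($f = \frac{\left(101 + 54\right) \left(-87 - 36\right)}{2} = \frac{155 \left(-123\right)}{2} = \frac{1}{2} \left(-19065\right) = - \frac{19065}{2} \approx -9532.5$)
$b{\left(A \right)} = \frac{1}{A}$ ($b{\left(A \right)} = \frac{2}{A + A} = \frac{2}{2 A} = 2 \frac{1}{2 A} = \frac{1}{A}$)
$15326 - b{\left(f \right)} = 15326 - \frac{1}{- \frac{19065}{2}} = 15326 - - \frac{2}{19065} = 15326 + \frac{2}{19065} = \frac{292190192}{19065}$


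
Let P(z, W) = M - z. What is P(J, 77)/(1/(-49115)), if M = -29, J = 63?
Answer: 4518580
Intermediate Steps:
P(z, W) = -29 - z
P(J, 77)/(1/(-49115)) = (-29 - 1*63)/(1/(-49115)) = (-29 - 63)/(-1/49115) = -92*(-49115) = 4518580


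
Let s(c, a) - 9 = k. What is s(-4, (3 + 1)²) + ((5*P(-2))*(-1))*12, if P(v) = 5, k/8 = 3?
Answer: -267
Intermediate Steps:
k = 24 (k = 8*3 = 24)
s(c, a) = 33 (s(c, a) = 9 + 24 = 33)
s(-4, (3 + 1)²) + ((5*P(-2))*(-1))*12 = 33 + ((5*5)*(-1))*12 = 33 + (25*(-1))*12 = 33 - 25*12 = 33 - 300 = -267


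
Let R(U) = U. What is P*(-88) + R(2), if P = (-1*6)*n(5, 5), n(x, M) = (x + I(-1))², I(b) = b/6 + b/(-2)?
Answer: 45062/3 ≈ 15021.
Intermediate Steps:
I(b) = -b/3 (I(b) = b*(⅙) + b*(-½) = b/6 - b/2 = -b/3)
n(x, M) = (⅓ + x)² (n(x, M) = (x - ⅓*(-1))² = (x + ⅓)² = (⅓ + x)²)
P = -512/3 (P = (-1*6)*((1 + 3*5)²/9) = -2*(1 + 15)²/3 = -2*16²/3 = -2*256/3 = -6*256/9 = -512/3 ≈ -170.67)
P*(-88) + R(2) = -512/3*(-88) + 2 = 45056/3 + 2 = 45062/3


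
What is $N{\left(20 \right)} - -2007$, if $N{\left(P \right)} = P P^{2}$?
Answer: $10007$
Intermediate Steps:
$N{\left(P \right)} = P^{3}$
$N{\left(20 \right)} - -2007 = 20^{3} - -2007 = 8000 + 2007 = 10007$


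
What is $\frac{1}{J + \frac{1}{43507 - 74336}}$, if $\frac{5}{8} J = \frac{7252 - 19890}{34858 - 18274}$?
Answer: $- \frac{319542585}{389627267} \approx -0.82012$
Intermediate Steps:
$J = - \frac{12638}{10365}$ ($J = \frac{8 \frac{7252 - 19890}{34858 - 18274}}{5} = \frac{8 \left(- \frac{12638}{16584}\right)}{5} = \frac{8 \left(\left(-12638\right) \frac{1}{16584}\right)}{5} = \frac{8}{5} \left(- \frac{6319}{8292}\right) = - \frac{12638}{10365} \approx -1.2193$)
$\frac{1}{J + \frac{1}{43507 - 74336}} = \frac{1}{- \frac{12638}{10365} + \frac{1}{43507 - 74336}} = \frac{1}{- \frac{12638}{10365} + \frac{1}{-30829}} = \frac{1}{- \frac{12638}{10365} - \frac{1}{30829}} = \frac{1}{- \frac{389627267}{319542585}} = - \frac{319542585}{389627267}$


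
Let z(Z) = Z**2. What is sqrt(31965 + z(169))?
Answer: sqrt(60526) ≈ 246.02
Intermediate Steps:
sqrt(31965 + z(169)) = sqrt(31965 + 169**2) = sqrt(31965 + 28561) = sqrt(60526)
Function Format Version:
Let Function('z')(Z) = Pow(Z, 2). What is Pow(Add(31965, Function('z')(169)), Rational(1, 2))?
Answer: Pow(60526, Rational(1, 2)) ≈ 246.02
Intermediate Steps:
Pow(Add(31965, Function('z')(169)), Rational(1, 2)) = Pow(Add(31965, Pow(169, 2)), Rational(1, 2)) = Pow(Add(31965, 28561), Rational(1, 2)) = Pow(60526, Rational(1, 2))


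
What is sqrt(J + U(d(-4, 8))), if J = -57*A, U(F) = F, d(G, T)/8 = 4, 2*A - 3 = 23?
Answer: I*sqrt(709) ≈ 26.627*I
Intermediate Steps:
A = 13 (A = 3/2 + (1/2)*23 = 3/2 + 23/2 = 13)
d(G, T) = 32 (d(G, T) = 8*4 = 32)
J = -741 (J = -57*13 = -741)
sqrt(J + U(d(-4, 8))) = sqrt(-741 + 32) = sqrt(-709) = I*sqrt(709)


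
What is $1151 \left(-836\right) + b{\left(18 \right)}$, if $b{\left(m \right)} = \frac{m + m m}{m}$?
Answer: $-962217$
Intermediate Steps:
$b{\left(m \right)} = \frac{m + m^{2}}{m}$
$1151 \left(-836\right) + b{\left(18 \right)} = 1151 \left(-836\right) + \left(1 + 18\right) = -962236 + 19 = -962217$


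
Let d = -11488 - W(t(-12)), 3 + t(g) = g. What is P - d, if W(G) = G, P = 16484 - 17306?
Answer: 10651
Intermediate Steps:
P = -822
t(g) = -3 + g
d = -11473 (d = -11488 - (-3 - 12) = -11488 - 1*(-15) = -11488 + 15 = -11473)
P - d = -822 - 1*(-11473) = -822 + 11473 = 10651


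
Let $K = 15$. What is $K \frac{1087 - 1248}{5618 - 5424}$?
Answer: $- \frac{2415}{194} \approx -12.448$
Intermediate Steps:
$K \frac{1087 - 1248}{5618 - 5424} = 15 \frac{1087 - 1248}{5618 - 5424} = 15 \left(- \frac{161}{194}\right) = - \frac{2415}{194}$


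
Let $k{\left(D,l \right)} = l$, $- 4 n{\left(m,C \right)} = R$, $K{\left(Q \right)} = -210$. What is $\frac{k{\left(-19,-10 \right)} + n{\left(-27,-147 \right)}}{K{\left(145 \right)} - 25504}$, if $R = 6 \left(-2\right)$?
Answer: $\frac{7}{25714} \approx 0.00027223$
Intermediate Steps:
$R = -12$
$n{\left(m,C \right)} = 3$ ($n{\left(m,C \right)} = \left(- \frac{1}{4}\right) \left(-12\right) = 3$)
$\frac{k{\left(-19,-10 \right)} + n{\left(-27,-147 \right)}}{K{\left(145 \right)} - 25504} = \frac{-10 + 3}{-210 - 25504} = - \frac{7}{-25714} = \left(-7\right) \left(- \frac{1}{25714}\right) = \frac{7}{25714}$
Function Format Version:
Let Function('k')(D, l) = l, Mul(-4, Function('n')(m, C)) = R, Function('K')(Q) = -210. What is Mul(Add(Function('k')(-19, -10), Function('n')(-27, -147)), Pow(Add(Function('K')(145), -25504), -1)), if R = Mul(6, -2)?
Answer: Rational(7, 25714) ≈ 0.00027223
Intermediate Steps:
R = -12
Function('n')(m, C) = 3 (Function('n')(m, C) = Mul(Rational(-1, 4), -12) = 3)
Mul(Add(Function('k')(-19, -10), Function('n')(-27, -147)), Pow(Add(Function('K')(145), -25504), -1)) = Mul(Add(-10, 3), Pow(Add(-210, -25504), -1)) = Mul(-7, Pow(-25714, -1)) = Mul(-7, Rational(-1, 25714)) = Rational(7, 25714)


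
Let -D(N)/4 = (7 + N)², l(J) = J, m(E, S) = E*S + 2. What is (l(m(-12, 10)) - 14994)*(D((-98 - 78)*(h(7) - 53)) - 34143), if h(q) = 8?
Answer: 3798906832408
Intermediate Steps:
m(E, S) = 2 + E*S
D(N) = -4*(7 + N)²
(l(m(-12, 10)) - 14994)*(D((-98 - 78)*(h(7) - 53)) - 34143) = ((2 - 12*10) - 14994)*(-4*(7 + (-98 - 78)*(8 - 53))² - 34143) = ((2 - 120) - 14994)*(-4*(7 - 176*(-45))² - 34143) = (-118 - 14994)*(-4*(7 + 7920)² - 34143) = -15112*(-4*7927² - 34143) = -15112*(-4*62837329 - 34143) = -15112*(-251349316 - 34143) = -15112*(-251383459) = 3798906832408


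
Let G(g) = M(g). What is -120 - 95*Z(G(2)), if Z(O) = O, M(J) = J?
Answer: -310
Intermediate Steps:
G(g) = g
-120 - 95*Z(G(2)) = -120 - 95*2 = -120 - 190 = -310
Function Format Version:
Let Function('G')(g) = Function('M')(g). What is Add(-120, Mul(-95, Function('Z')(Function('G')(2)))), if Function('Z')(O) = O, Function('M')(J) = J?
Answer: -310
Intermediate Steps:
Function('G')(g) = g
Add(-120, Mul(-95, Function('Z')(Function('G')(2)))) = Add(-120, Mul(-95, 2)) = Add(-120, -190) = -310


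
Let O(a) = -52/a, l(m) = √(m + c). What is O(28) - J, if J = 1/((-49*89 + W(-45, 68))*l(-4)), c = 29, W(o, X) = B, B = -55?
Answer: -287033/154560 ≈ -1.8571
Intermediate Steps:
W(o, X) = -55
l(m) = √(29 + m) (l(m) = √(m + 29) = √(29 + m))
J = -1/22080 (J = 1/((-49*89 - 55)*(√(29 - 4))) = 1/((-4361 - 55)*(√25)) = 1/(-4416*5) = -1/4416*⅕ = -1/22080 ≈ -4.5290e-5)
O(28) - J = -52/28 - 1*(-1/22080) = -52*1/28 + 1/22080 = -13/7 + 1/22080 = -287033/154560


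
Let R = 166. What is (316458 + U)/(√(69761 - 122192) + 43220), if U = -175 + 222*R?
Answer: 15262494700/1868020831 - 353135*I*√52431/1868020831 ≈ 8.1704 - 0.043287*I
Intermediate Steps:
U = 36677 (U = -175 + 222*166 = -175 + 36852 = 36677)
(316458 + U)/(√(69761 - 122192) + 43220) = (316458 + 36677)/(√(69761 - 122192) + 43220) = 353135/(√(-52431) + 43220) = 353135/(I*√52431 + 43220) = 353135/(43220 + I*√52431)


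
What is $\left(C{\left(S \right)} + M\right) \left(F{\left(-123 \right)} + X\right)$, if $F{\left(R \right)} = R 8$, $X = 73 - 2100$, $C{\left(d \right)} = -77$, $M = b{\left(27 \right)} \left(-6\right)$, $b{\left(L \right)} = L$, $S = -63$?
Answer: $719629$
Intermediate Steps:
$M = -162$ ($M = 27 \left(-6\right) = -162$)
$X = -2027$ ($X = 73 - 2100 = -2027$)
$F{\left(R \right)} = 8 R$
$\left(C{\left(S \right)} + M\right) \left(F{\left(-123 \right)} + X\right) = \left(-77 - 162\right) \left(8 \left(-123\right) - 2027\right) = - 239 \left(-984 - 2027\right) = \left(-239\right) \left(-3011\right) = 719629$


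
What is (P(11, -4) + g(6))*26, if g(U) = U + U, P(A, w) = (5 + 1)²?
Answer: 1248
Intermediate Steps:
P(A, w) = 36 (P(A, w) = 6² = 36)
g(U) = 2*U
(P(11, -4) + g(6))*26 = (36 + 2*6)*26 = (36 + 12)*26 = 48*26 = 1248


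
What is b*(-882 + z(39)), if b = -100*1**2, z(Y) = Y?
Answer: 84300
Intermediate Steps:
b = -100 (b = -100*1 = -100)
b*(-882 + z(39)) = -100*(-882 + 39) = -100*(-843) = 84300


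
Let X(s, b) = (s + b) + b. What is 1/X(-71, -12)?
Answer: -1/95 ≈ -0.010526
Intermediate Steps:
X(s, b) = s + 2*b (X(s, b) = (b + s) + b = s + 2*b)
1/X(-71, -12) = 1/(-71 + 2*(-12)) = 1/(-71 - 24) = 1/(-95) = -1/95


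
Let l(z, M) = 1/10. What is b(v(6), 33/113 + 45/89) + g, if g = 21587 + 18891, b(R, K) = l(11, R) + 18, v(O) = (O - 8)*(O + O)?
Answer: 404961/10 ≈ 40496.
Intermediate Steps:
v(O) = 2*O*(-8 + O) (v(O) = (-8 + O)*(2*O) = 2*O*(-8 + O))
l(z, M) = 1/10
b(R, K) = 181/10 (b(R, K) = 1/10 + 18 = 181/10)
g = 40478
b(v(6), 33/113 + 45/89) + g = 181/10 + 40478 = 404961/10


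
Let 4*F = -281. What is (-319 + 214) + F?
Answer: -701/4 ≈ -175.25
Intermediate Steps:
F = -281/4 (F = (1/4)*(-281) = -281/4 ≈ -70.250)
(-319 + 214) + F = (-319 + 214) - 281/4 = -105 - 281/4 = -701/4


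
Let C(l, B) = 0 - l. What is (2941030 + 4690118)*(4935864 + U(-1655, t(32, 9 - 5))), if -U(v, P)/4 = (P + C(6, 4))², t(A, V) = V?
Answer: 37666186593504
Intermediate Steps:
C(l, B) = -l
U(v, P) = -4*(-6 + P)² (U(v, P) = -4*(P - 1*6)² = -4*(P - 6)² = -4*(-6 + P)²)
(2941030 + 4690118)*(4935864 + U(-1655, t(32, 9 - 5))) = (2941030 + 4690118)*(4935864 - 4*(-6 + (9 - 5))²) = 7631148*(4935864 - 4*(-6 + 4)²) = 7631148*(4935864 - 4*(-2)²) = 7631148*(4935864 - 4*4) = 7631148*(4935864 - 16) = 7631148*4935848 = 37666186593504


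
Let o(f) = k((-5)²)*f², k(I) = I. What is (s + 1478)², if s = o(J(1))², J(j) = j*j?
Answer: 4422609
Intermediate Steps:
J(j) = j²
o(f) = 25*f² (o(f) = (-5)²*f² = 25*f²)
s = 625 (s = (25*(1²)²)² = (25*1²)² = (25*1)² = 25² = 625)
(s + 1478)² = (625 + 1478)² = 2103² = 4422609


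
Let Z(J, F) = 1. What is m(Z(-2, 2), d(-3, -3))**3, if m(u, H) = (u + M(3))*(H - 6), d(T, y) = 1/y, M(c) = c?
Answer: -438976/27 ≈ -16258.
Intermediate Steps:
m(u, H) = (-6 + H)*(3 + u) (m(u, H) = (u + 3)*(H - 6) = (3 + u)*(-6 + H) = (-6 + H)*(3 + u))
m(Z(-2, 2), d(-3, -3))**3 = (-18 - 6*1 + 3/(-3) + 1/(-3))**3 = (-18 - 6 + 3*(-1/3) - 1/3*1)**3 = (-18 - 6 - 1 - 1/3)**3 = (-76/3)**3 = -438976/27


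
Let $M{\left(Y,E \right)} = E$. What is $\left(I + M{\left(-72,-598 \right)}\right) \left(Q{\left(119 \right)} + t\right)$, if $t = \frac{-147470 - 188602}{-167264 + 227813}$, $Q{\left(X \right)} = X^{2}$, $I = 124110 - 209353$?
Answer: $- \frac{24524725543199}{20183} \approx -1.2151 \cdot 10^{9}$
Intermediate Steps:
$I = -85243$
$t = - \frac{112024}{20183}$ ($t = - \frac{336072}{60549} = \left(-336072\right) \frac{1}{60549} = - \frac{112024}{20183} \approx -5.5504$)
$\left(I + M{\left(-72,-598 \right)}\right) \left(Q{\left(119 \right)} + t\right) = \left(-85243 - 598\right) \left(119^{2} - \frac{112024}{20183}\right) = - 85841 \left(14161 - \frac{112024}{20183}\right) = \left(-85841\right) \frac{285699439}{20183} = - \frac{24524725543199}{20183}$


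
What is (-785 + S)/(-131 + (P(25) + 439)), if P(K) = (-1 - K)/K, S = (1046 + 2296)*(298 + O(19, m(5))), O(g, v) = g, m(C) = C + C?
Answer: 26465725/7674 ≈ 3448.8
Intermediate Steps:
m(C) = 2*C
S = 1059414 (S = (1046 + 2296)*(298 + 19) = 3342*317 = 1059414)
P(K) = (-1 - K)/K
(-785 + S)/(-131 + (P(25) + 439)) = (-785 + 1059414)/(-131 + ((-1 - 1*25)/25 + 439)) = 1058629/(-131 + ((-1 - 25)/25 + 439)) = 1058629/(-131 + ((1/25)*(-26) + 439)) = 1058629/(-131 + (-26/25 + 439)) = 1058629/(-131 + 10949/25) = 1058629/(7674/25) = 1058629*(25/7674) = 26465725/7674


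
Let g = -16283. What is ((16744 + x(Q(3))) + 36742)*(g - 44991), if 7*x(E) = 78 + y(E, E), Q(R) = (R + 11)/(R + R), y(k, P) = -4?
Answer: -22945642424/7 ≈ -3.2779e+9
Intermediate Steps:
Q(R) = (11 + R)/(2*R) (Q(R) = (11 + R)/((2*R)) = (11 + R)*(1/(2*R)) = (11 + R)/(2*R))
x(E) = 74/7 (x(E) = (78 - 4)/7 = (1/7)*74 = 74/7)
((16744 + x(Q(3))) + 36742)*(g - 44991) = ((16744 + 74/7) + 36742)*(-16283 - 44991) = (117282/7 + 36742)*(-61274) = (374476/7)*(-61274) = -22945642424/7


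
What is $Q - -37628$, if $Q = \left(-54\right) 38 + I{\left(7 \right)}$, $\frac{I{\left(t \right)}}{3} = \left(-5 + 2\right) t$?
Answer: $35513$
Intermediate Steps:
$I{\left(t \right)} = - 9 t$ ($I{\left(t \right)} = 3 \left(-5 + 2\right) t = 3 \left(- 3 t\right) = - 9 t$)
$Q = -2115$ ($Q = \left(-54\right) 38 - 63 = -2052 - 63 = -2115$)
$Q - -37628 = -2115 - -37628 = -2115 + 37628 = 35513$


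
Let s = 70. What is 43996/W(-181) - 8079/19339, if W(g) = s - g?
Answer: 848810815/4854089 ≈ 174.86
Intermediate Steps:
W(g) = 70 - g
43996/W(-181) - 8079/19339 = 43996/(70 - 1*(-181)) - 8079/19339 = 43996/(70 + 181) - 8079*1/19339 = 43996/251 - 8079/19339 = 848810815/4854089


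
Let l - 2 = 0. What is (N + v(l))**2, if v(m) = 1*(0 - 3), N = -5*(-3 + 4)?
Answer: 64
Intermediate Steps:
l = 2 (l = 2 + 0 = 2)
N = -5 (N = -5*1 = -5)
v(m) = -3 (v(m) = 1*(-3) = -3)
(N + v(l))**2 = (-5 - 3)**2 = (-8)**2 = 64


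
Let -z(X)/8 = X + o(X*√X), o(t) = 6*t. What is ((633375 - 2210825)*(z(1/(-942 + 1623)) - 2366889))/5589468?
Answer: 1271307508873325/1903213854 + 6309800*√681/216014772429 ≈ 6.6798e+5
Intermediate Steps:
z(X) = -48*X^(3/2) - 8*X (z(X) = -8*(X + 6*(X*√X)) = -8*(X + 6*X^(3/2)) = -48*X^(3/2) - 8*X)
((633375 - 2210825)*(z(1/(-942 + 1623)) - 2366889))/5589468 = ((633375 - 2210825)*((-48/(-942 + 1623)^(3/2) - 8/(-942 + 1623)) - 2366889))/5589468 = -1577450*((-48*√681/463761 - 8/681) - 2366889)*(1/5589468) = -1577450*((-16*√681/154587 - 8*1/681) - 2366889)*(1/5589468) = -1577450*((-16*√681/154587 - 8/681) - 2366889)*(1/5589468) = -1577450*((-8/681 - 16*√681/154587) - 2366889)*(1/5589468) = -1577450*(-1611851417/681 - 16*√681/154587)*(1/5589468) = (2542615017746650/681 + 25239200*√681/154587)*(1/5589468) = 1271307508873325/1903213854 + 6309800*√681/216014772429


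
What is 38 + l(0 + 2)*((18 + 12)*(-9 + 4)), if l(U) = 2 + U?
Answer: -562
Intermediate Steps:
38 + l(0 + 2)*((18 + 12)*(-9 + 4)) = 38 + (2 + (0 + 2))*((18 + 12)*(-9 + 4)) = 38 + (2 + 2)*(30*(-5)) = 38 + 4*(-150) = 38 - 600 = -562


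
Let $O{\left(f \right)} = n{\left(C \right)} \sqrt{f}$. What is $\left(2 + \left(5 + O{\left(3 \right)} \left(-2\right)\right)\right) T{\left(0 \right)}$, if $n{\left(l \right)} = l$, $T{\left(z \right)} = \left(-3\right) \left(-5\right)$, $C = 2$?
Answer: $105 - 60 \sqrt{3} \approx 1.077$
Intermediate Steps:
$T{\left(z \right)} = 15$
$O{\left(f \right)} = 2 \sqrt{f}$
$\left(2 + \left(5 + O{\left(3 \right)} \left(-2\right)\right)\right) T{\left(0 \right)} = \left(2 + \left(5 + 2 \sqrt{3} \left(-2\right)\right)\right) 15 = \left(2 + \left(5 - 4 \sqrt{3}\right)\right) 15 = \left(7 - 4 \sqrt{3}\right) 15 = 105 - 60 \sqrt{3}$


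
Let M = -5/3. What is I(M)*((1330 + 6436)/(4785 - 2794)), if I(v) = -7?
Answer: -4942/181 ≈ -27.304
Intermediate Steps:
M = -5/3 (M = -5*⅓ = -5/3 ≈ -1.6667)
I(M)*((1330 + 6436)/(4785 - 2794)) = -7*(1330 + 6436)/(4785 - 2794) = -54362/1991 = -7*706/181 = -4942/181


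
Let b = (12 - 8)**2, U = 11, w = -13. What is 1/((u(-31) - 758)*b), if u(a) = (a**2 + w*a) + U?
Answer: 1/9872 ≈ 0.00010130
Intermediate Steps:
b = 16 (b = 4**2 = 16)
u(a) = 11 + a**2 - 13*a (u(a) = (a**2 - 13*a) + 11 = 11 + a**2 - 13*a)
1/((u(-31) - 758)*b) = 1/(((11 + (-31)**2 - 13*(-31)) - 758)*16) = (1/16)/((11 + 961 + 403) - 758) = (1/16)/(1375 - 758) = (1/16)/617 = (1/617)*(1/16) = 1/9872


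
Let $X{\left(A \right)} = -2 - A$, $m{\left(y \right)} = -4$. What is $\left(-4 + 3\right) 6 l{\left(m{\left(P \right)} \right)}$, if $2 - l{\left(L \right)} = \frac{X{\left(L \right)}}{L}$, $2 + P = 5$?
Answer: $-15$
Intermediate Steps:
$P = 3$ ($P = -2 + 5 = 3$)
$l{\left(L \right)} = 2 - \frac{-2 - L}{L}$
$\left(-4 + 3\right) 6 l{\left(m{\left(P \right)} \right)} = \left(-4 + 3\right) 6 \left(3 + \frac{2}{-4}\right) = \left(-1\right) 6 \left(3 + 2 \left(- \frac{1}{4}\right)\right) = - 6 \left(3 - \frac{1}{2}\right) = \left(-6\right) \frac{5}{2} = -15$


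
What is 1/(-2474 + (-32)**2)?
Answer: -1/1450 ≈ -0.00068966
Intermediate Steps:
1/(-2474 + (-32)**2) = 1/(-2474 + 1024) = 1/(-1450) = -1/1450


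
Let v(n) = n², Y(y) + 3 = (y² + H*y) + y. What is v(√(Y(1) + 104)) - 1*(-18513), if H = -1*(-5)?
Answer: 18621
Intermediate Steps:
H = 5
Y(y) = -3 + y² + 6*y (Y(y) = -3 + ((y² + 5*y) + y) = -3 + (y² + 6*y) = -3 + y² + 6*y)
v(√(Y(1) + 104)) - 1*(-18513) = (√((-3 + 1² + 6*1) + 104))² - 1*(-18513) = (√((-3 + 1 + 6) + 104))² + 18513 = (√(4 + 104))² + 18513 = (√108)² + 18513 = (6*√3)² + 18513 = 108 + 18513 = 18621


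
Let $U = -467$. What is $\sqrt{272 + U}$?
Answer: $i \sqrt{195} \approx 13.964 i$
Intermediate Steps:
$\sqrt{272 + U} = \sqrt{272 - 467} = \sqrt{-195} = i \sqrt{195}$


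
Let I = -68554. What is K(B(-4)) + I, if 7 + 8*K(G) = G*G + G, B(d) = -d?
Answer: -548419/8 ≈ -68552.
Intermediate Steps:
K(G) = -7/8 + G/8 + G²/8 (K(G) = -7/8 + (G*G + G)/8 = -7/8 + (G² + G)/8 = -7/8 + (G + G²)/8 = -7/8 + (G/8 + G²/8) = -7/8 + G/8 + G²/8)
K(B(-4)) + I = (-7/8 + (-1*(-4))/8 + (-1*(-4))²/8) - 68554 = (-7/8 + (⅛)*4 + (⅛)*4²) - 68554 = (-7/8 + ½ + (⅛)*16) - 68554 = (-7/8 + ½ + 2) - 68554 = 13/8 - 68554 = -548419/8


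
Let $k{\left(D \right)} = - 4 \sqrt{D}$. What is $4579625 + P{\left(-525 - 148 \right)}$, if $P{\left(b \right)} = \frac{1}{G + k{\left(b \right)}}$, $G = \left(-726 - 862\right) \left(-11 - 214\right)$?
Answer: $\frac{146162510945002325}{31915825192} + \frac{i \sqrt{673}}{31915825192} \approx 4.5796 \cdot 10^{6} + 8.1283 \cdot 10^{-10} i$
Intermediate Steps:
$G = 357300$ ($G = \left(-1588\right) \left(-225\right) = 357300$)
$P{\left(b \right)} = \frac{1}{357300 - 4 \sqrt{b}}$
$4579625 + P{\left(-525 - 148 \right)} = 4579625 - \frac{1}{-357300 + 4 \sqrt{-525 - 148}} = 4579625 - \frac{1}{-357300 + 4 \sqrt{-673}} = 4579625 - \frac{1}{-357300 + 4 i \sqrt{673}}$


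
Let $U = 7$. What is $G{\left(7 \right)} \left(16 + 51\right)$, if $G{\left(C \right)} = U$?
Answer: $469$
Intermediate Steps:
$G{\left(C \right)} = 7$
$G{\left(7 \right)} \left(16 + 51\right) = 7 \left(16 + 51\right) = 7 \cdot 67 = 469$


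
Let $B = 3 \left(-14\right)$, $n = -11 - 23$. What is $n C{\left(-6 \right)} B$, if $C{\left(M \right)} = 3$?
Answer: $4284$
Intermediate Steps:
$n = -34$ ($n = -11 - 23 = -34$)
$B = -42$
$n C{\left(-6 \right)} B = \left(-34\right) 3 \left(-42\right) = \left(-102\right) \left(-42\right) = 4284$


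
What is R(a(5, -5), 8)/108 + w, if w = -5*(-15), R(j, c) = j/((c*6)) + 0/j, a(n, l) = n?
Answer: 388805/5184 ≈ 75.001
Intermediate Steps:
R(j, c) = j/(6*c) (R(j, c) = j/((6*c)) + 0 = j*(1/(6*c)) + 0 = j/(6*c) + 0 = j/(6*c))
w = 75
R(a(5, -5), 8)/108 + w = ((1/6)*5/8)/108 + 75 = ((1/6)*5*(1/8))/108 + 75 = (1/108)*(5/48) + 75 = 5/5184 + 75 = 388805/5184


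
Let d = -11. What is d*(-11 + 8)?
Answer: 33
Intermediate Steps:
d*(-11 + 8) = -11*(-11 + 8) = -11*(-3) = 33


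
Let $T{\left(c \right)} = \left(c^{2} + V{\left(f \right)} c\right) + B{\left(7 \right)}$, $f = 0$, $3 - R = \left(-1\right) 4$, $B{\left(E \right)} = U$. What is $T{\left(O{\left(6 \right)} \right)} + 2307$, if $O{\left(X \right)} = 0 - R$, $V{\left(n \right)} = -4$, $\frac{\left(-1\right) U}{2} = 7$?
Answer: $2370$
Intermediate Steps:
$U = -14$ ($U = \left(-2\right) 7 = -14$)
$B{\left(E \right)} = -14$
$R = 7$ ($R = 3 - \left(-1\right) 4 = 3 - -4 = 3 + 4 = 7$)
$O{\left(X \right)} = -7$ ($O{\left(X \right)} = 0 - 7 = -7$)
$T{\left(c \right)} = -14 + c^{2} - 4 c$ ($T{\left(c \right)} = \left(c^{2} - 4 c\right) - 14 = -14 + c^{2} - 4 c$)
$T{\left(O{\left(6 \right)} \right)} + 2307 = \left(-14 + \left(-7\right)^{2} - -28\right) + 2307 = \left(-14 + 49 + 28\right) + 2307 = 63 + 2307 = 2370$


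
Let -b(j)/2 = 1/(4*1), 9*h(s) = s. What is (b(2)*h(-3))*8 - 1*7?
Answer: -17/3 ≈ -5.6667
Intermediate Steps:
h(s) = s/9
b(j) = -½ (b(j) = -2/(4*1) = -2/4 = -2*¼ = -½)
(b(2)*h(-3))*8 - 1*7 = -(-3)/18*8 - 1*7 = -½*(-⅓)*8 - 7 = (⅙)*8 - 7 = 4/3 - 7 = -17/3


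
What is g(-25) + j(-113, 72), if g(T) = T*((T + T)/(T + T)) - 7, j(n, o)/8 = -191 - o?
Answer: -2136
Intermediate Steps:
j(n, o) = -1528 - 8*o (j(n, o) = 8*(-191 - o) = -1528 - 8*o)
g(T) = -7 + T (g(T) = T*((2*T)/((2*T))) - 7 = T*((2*T)*(1/(2*T))) - 7 = T*1 - 7 = T - 7 = -7 + T)
g(-25) + j(-113, 72) = (-7 - 25) + (-1528 - 8*72) = -32 + (-1528 - 576) = -32 - 2104 = -2136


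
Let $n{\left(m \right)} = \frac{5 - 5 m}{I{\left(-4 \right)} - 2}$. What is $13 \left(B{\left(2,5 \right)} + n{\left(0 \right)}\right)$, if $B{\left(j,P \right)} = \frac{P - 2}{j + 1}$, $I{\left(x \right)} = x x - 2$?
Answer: $\frac{221}{12} \approx 18.417$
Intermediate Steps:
$I{\left(x \right)} = -2 + x^{2}$ ($I{\left(x \right)} = x^{2} - 2 = -2 + x^{2}$)
$n{\left(m \right)} = \frac{5}{12} - \frac{5 m}{12}$ ($n{\left(m \right)} = \frac{5 - 5 m}{\left(-2 + \left(-4\right)^{2}\right) - 2} = \frac{5 - 5 m}{\left(-2 + 16\right) - 2} = \frac{5 - 5 m}{14 - 2} = \frac{5 - 5 m}{12} = \left(5 - 5 m\right) \frac{1}{12} = \frac{5}{12} - \frac{5 m}{12}$)
$B{\left(j,P \right)} = \frac{-2 + P}{1 + j}$
$13 \left(B{\left(2,5 \right)} + n{\left(0 \right)}\right) = 13 \left(\frac{-2 + 5}{1 + 2} + \left(\frac{5}{12} - 0\right)\right) = 13 \left(\frac{1}{3} \cdot 3 + \left(\frac{5}{12} + 0\right)\right) = 13 \left(\frac{1}{3} \cdot 3 + \frac{5}{12}\right) = 13 \left(1 + \frac{5}{12}\right) = 13 \cdot \frac{17}{12} = \frac{221}{12}$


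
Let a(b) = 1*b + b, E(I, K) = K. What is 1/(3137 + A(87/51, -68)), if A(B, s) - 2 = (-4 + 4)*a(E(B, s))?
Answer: 1/3139 ≈ 0.00031857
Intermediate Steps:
a(b) = 2*b (a(b) = b + b = 2*b)
A(B, s) = 2 (A(B, s) = 2 + (-4 + 4)*(2*s) = 2 + 0*(2*s) = 2 + 0 = 2)
1/(3137 + A(87/51, -68)) = 1/(3137 + 2) = 1/3139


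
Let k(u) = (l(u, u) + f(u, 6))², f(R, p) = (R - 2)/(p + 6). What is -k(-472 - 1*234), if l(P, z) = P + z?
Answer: -2163841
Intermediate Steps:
f(R, p) = (-2 + R)/(6 + p)
k(u) = (-⅙ + 25*u/12)² (k(u) = ((u + u) + (-2 + u)/(6 + 6))² = (2*u + (-2 + u)/12)² = (2*u + (-⅙ + u/12))² = (-⅙ + 25*u/12)²)
-k(-472 - 1*234) = -(-2 + 25*(-472 - 1*234))²/144 = -(-2 + 25*(-472 - 234))²/144 = -(-2 + 25*(-706))²/144 = -(-2 - 17650)²/144 = -(-17652)²/144 = -311593104/144 = -1*2163841 = -2163841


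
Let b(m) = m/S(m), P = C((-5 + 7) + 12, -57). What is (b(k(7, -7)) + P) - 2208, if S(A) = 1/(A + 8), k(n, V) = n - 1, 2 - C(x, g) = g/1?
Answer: -2065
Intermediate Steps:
C(x, g) = 2 - g (C(x, g) = 2 - g/1 = 2 - g)
P = 59 (P = 2 - 1*(-57) = 2 + 57 = 59)
k(n, V) = -1 + n
S(A) = 1/(8 + A)
b(m) = m*(8 + m) (b(m) = m/(1/(8 + m)) = m*(8 + m))
(b(k(7, -7)) + P) - 2208 = ((-1 + 7)*(8 + (-1 + 7)) + 59) - 2208 = (6*(8 + 6) + 59) - 2208 = (6*14 + 59) - 2208 = (84 + 59) - 2208 = 143 - 2208 = -2065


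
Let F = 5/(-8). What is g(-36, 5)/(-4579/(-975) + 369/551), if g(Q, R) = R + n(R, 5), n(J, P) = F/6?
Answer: 42082625/46124864 ≈ 0.91236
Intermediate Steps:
F = -5/8 (F = 5*(-1/8) = -5/8 ≈ -0.62500)
n(J, P) = -5/48 (n(J, P) = -5/8/6 = -5/8*1/6 = -5/48)
g(Q, R) = -5/48 + R (g(Q, R) = R - 5/48 = -5/48 + R)
g(-36, 5)/(-4579/(-975) + 369/551) = (-5/48 + 5)/(-4579/(-975) + 369/551) = 235/(48*(-4579*(-1/975) + 369*(1/551))) = 235/(48*(4579/975 + 369/551)) = 235/(48*(2882804/537225)) = (235/48)*(537225/2882804) = 42082625/46124864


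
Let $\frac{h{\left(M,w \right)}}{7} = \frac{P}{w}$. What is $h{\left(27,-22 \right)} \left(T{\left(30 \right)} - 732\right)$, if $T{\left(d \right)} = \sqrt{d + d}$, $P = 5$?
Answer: $\frac{12810}{11} - \frac{35 \sqrt{15}}{11} \approx 1152.2$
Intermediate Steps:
$T{\left(d \right)} = \sqrt{2} \sqrt{d}$ ($T{\left(d \right)} = \sqrt{2 d} = \sqrt{2} \sqrt{d}$)
$h{\left(M,w \right)} = \frac{35}{w}$ ($h{\left(M,w \right)} = 7 \frac{5}{w} = \frac{35}{w}$)
$h{\left(27,-22 \right)} \left(T{\left(30 \right)} - 732\right) = \frac{35}{-22} \left(\sqrt{2} \sqrt{30} - 732\right) = 35 \left(- \frac{1}{22}\right) \left(2 \sqrt{15} - 732\right) = - \frac{35 \left(-732 + 2 \sqrt{15}\right)}{22} = \frac{12810}{11} - \frac{35 \sqrt{15}}{11}$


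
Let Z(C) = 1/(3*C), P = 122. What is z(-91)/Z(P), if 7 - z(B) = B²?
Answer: -3028284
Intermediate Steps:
z(B) = 7 - B²
Z(C) = 1/(3*C)
z(-91)/Z(P) = (7 - 1*(-91)²)/(((⅓)/122)) = (7 - 1*8281)/(((⅓)*(1/122))) = (7 - 8281)/(1/366) = -8274*366 = -3028284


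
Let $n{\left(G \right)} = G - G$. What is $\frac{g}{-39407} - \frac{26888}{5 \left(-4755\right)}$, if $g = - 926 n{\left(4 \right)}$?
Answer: $\frac{26888}{23775} \approx 1.1309$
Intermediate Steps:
$n{\left(G \right)} = 0$
$g = 0$ ($g = \left(-926\right) 0 = 0$)
$\frac{g}{-39407} - \frac{26888}{5 \left(-4755\right)} = \frac{0}{-39407} - \frac{26888}{5 \left(-4755\right)} = 0 \left(- \frac{1}{39407}\right) - \frac{26888}{-23775} = 0 - - \frac{26888}{23775} = 0 + \frac{26888}{23775} = \frac{26888}{23775}$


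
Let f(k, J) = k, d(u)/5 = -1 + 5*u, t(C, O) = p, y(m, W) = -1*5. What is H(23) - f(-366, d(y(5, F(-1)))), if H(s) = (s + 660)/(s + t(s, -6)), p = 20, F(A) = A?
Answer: 16421/43 ≈ 381.88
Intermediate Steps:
y(m, W) = -5
t(C, O) = 20
d(u) = -5 + 25*u (d(u) = 5*(-1 + 5*u) = -5 + 25*u)
H(s) = (660 + s)/(20 + s) (H(s) = (s + 660)/(s + 20) = (660 + s)/(20 + s))
H(23) - f(-366, d(y(5, F(-1)))) = (660 + 23)/(20 + 23) - 1*(-366) = 683/43 + 366 = 16421/43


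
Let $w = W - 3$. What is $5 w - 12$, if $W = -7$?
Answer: $-62$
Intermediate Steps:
$w = -10$ ($w = -7 - 3 = -10$)
$5 w - 12 = 5 \left(-10\right) - 12 = -50 - 12 = -62$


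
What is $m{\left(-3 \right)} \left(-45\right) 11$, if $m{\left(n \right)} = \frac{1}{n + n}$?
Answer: $\frac{165}{2} \approx 82.5$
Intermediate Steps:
$m{\left(n \right)} = \frac{1}{2 n}$
$m{\left(-3 \right)} \left(-45\right) 11 = \frac{1}{2 \left(-3\right)} \left(-45\right) 11 = \frac{1}{2} \left(- \frac{1}{3}\right) \left(-45\right) 11 = \left(- \frac{1}{6}\right) \left(-45\right) 11 = \frac{15}{2} \cdot 11 = \frac{165}{2}$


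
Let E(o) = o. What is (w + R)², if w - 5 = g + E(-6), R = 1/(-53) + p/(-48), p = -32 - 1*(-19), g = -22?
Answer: 3349052641/6471936 ≈ 517.47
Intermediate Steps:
p = -13 (p = -32 + 19 = -13)
R = 641/2544 (R = 1/(-53) - 13/(-48) = 1*(-1/53) - 13*(-1/48) = -1/53 + 13/48 = 641/2544 ≈ 0.25197)
w = -23 (w = 5 + (-22 - 6) = 5 - 28 = -23)
(w + R)² = (-23 + 641/2544)² = (-57871/2544)² = 3349052641/6471936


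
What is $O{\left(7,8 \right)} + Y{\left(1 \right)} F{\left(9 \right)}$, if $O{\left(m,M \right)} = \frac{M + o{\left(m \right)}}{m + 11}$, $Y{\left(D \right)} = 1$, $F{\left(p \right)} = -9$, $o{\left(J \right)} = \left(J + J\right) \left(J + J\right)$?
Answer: $\frac{7}{3} \approx 2.3333$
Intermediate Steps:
$o{\left(J \right)} = 4 J^{2}$ ($o{\left(J \right)} = 2 J 2 J = 4 J^{2}$)
$O{\left(m,M \right)} = \frac{M + 4 m^{2}}{11 + m}$ ($O{\left(m,M \right)} = \frac{M + 4 m^{2}}{m + 11} = \frac{M + 4 m^{2}}{11 + m}$)
$O{\left(7,8 \right)} + Y{\left(1 \right)} F{\left(9 \right)} = \frac{8 + 4 \cdot 7^{2}}{11 + 7} + 1 \left(-9\right) = \frac{8 + 4 \cdot 49}{18} - 9 = \frac{8 + 196}{18} - 9 = \frac{1}{18} \cdot 204 - 9 = \frac{34}{3} - 9 = \frac{7}{3}$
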